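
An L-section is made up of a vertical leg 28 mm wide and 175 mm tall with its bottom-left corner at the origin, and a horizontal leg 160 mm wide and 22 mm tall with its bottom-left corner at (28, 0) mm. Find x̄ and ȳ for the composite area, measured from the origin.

x̄ = 53.30 mm, ȳ = 55.52 mm

Part | A | x̄ᵢ | ȳᵢ | A·x̄ᵢ | A·ȳᵢ
vertical leg | 4900.00 | 14.00 | 87.50 | 68600.00 | 428750.00
horizontal leg | 3520.00 | 108.00 | 11.00 | 380160.00 | 38720.00
Σ | 8420.00 |  |  | 448760.00 | 467470.00
x̄ = 448760.00 / 8420.00 = 53.30 mm
ȳ = 467470.00 / 8420.00 = 55.52 mm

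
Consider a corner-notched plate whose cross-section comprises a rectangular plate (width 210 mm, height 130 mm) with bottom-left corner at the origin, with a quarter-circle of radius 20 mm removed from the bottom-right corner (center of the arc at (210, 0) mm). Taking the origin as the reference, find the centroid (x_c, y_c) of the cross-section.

plate: A = 210 × 130 = 27300.00, centroid at (105.00, 65.00).
removed quarter-circle: A = −¼π·20² = -314.16, centroid at (201.51, 8.49).
ΣA = 26985.84 mm²
ΣAx_c = (27300.00)(105.00) + (-314.16)(201.51) = 2803193.22 mm³
ΣAy_c = (27300.00)(65.00) + (-314.16)(8.49) = 1771833.33 mm³
x_c = 2803193.22 / 26985.84 = 103.88 mm
y_c = 1771833.33 / 26985.84 = 65.66 mm

x_c = 103.88 mm, y_c = 65.66 mm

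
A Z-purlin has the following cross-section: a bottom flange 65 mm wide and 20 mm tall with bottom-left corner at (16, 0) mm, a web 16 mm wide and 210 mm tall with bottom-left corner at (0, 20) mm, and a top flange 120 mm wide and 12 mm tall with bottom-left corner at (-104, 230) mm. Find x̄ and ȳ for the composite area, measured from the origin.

x̄ = 4.36 mm, ȳ = 126.70 mm

Part | A | x̄ᵢ | ȳᵢ | A·x̄ᵢ | A·ȳᵢ
bottom flange | 1300.00 | 48.50 | 10.00 | 63050.00 | 13000.00
web | 3360.00 | 8.00 | 125.00 | 26880.00 | 420000.00
top flange | 1440.00 | -44.00 | 236.00 | -63360.00 | 339840.00
Σ | 6100.00 |  |  | 26570.00 | 772840.00
x̄ = 26570.00 / 6100.00 = 4.36 mm
ȳ = 772840.00 / 6100.00 = 126.70 mm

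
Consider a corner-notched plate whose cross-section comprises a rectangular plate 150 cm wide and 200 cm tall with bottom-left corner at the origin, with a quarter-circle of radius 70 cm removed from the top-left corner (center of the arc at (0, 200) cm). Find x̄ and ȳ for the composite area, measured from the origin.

plate: A = 150 × 200 = 30000.00, centroid at (75.00, 100.00).
removed quarter-circle: A = −¼π·70² = -3848.45, centroid at (29.71, 170.29).
ΣA = 26151.55 cm²
ΣAx̄ = (30000.00)(75.00) + (-3848.45)(29.71) = 2135666.67 cm³
ΣAȳ = (30000.00)(100.00) + (-3848.45)(170.29) = 2344643.13 cm³
x̄ = 2135666.67 / 26151.55 = 81.67 cm
ȳ = 2344643.13 / 26151.55 = 89.66 cm

x̄ = 81.67 cm, ȳ = 89.66 cm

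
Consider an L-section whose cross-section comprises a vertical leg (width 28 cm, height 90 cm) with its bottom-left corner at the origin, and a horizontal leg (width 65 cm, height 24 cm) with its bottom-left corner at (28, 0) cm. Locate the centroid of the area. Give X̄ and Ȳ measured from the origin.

vertical leg: A = 28 × 90 = 2520.00, centroid at (14.00, 45.00).
horizontal leg: A = 65 × 24 = 1560.00, centroid at (60.50, 12.00).
ΣA = 4080.00 cm², ΣAX̄ = 129660.00 cm³, ΣAȲ = 132120.00 cm³.
X̄ = 129660.00/4080.00 = 31.78 cm; Ȳ = 132120.00/4080.00 = 32.38 cm.

X̄ = 31.78 cm, Ȳ = 32.38 cm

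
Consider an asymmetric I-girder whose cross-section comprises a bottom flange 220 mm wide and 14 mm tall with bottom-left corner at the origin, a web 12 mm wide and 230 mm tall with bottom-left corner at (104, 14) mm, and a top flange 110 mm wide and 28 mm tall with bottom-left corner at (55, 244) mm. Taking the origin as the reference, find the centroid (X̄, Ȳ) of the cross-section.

bottom flange: A = 220 × 14 = 3080.00, centroid at (110.00, 7.00).
web: A = 12 × 230 = 2760.00, centroid at (110.00, 129.00).
top flange: A = 110 × 28 = 3080.00, centroid at (110.00, 258.00).
ΣA = 8920.00 mm², ΣAX̄ = 981200.00 mm³, ΣAȲ = 1172240.00 mm³.
X̄ = 981200.00/8920.00 = 110.00 mm; Ȳ = 1172240.00/8920.00 = 131.42 mm.

X̄ = 110.00 mm, Ȳ = 131.42 mm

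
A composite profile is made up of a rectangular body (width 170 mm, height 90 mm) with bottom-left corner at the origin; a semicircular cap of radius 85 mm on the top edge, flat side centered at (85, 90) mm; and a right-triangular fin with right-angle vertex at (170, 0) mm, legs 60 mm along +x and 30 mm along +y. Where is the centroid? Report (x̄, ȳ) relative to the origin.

x̄ = 88.43 mm, ȳ = 77.26 mm

Part | A | x̄ᵢ | ȳᵢ | A·x̄ᵢ | A·ȳᵢ
rectangular body | 15300.00 | 85.00 | 45.00 | 1300500.00 | 688500.00
semicircular top | 11349.00 | 85.00 | 126.08 | 964665.29 | 1430826.98
triangular fin | 900.00 | 190.00 | 10.00 | 171000.00 | 9000.00
Σ | 27549.00 |  |  | 2436165.29 | 2128326.98
x̄ = 2436165.29 / 27549.00 = 88.43 mm
ȳ = 2128326.98 / 27549.00 = 77.26 mm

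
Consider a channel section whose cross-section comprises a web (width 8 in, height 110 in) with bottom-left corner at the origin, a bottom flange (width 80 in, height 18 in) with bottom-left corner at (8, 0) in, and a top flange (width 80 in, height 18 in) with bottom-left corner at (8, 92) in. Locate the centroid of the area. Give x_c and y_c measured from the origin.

x_c = 37.70 in, y_c = 55.00 in

web: A = 8 × 110 = 880.00, centroid at (4.00, 55.00).
bottom flange: A = 80 × 18 = 1440.00, centroid at (48.00, 9.00).
top flange: A = 80 × 18 = 1440.00, centroid at (48.00, 101.00).
ΣA = 3760.00 in²
ΣAx_c = (880.00)(4.00) + (1440.00)(48.00) + (1440.00)(48.00) = 141760.00 in³
ΣAy_c = (880.00)(55.00) + (1440.00)(9.00) + (1440.00)(101.00) = 206800.00 in³
x_c = 141760.00 / 3760.00 = 37.70 in
y_c = 206800.00 / 3760.00 = 55.00 in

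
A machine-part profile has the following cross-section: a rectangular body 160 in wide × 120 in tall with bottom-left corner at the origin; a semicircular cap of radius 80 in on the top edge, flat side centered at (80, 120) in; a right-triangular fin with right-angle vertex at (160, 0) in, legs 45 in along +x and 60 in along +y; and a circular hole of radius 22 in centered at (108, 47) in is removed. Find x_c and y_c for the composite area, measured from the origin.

x_c = 82.95 in, y_c = 91.30 in

rectangular body: A = 160 × 120 = 19200.00, centroid at (80.00, 60.00).
semicircular top: A = ½π·80² = 10053.10, centroid at (80.00, 153.95).
triangular fin: A = ½·45·60 = 1350.00, centroid at (175.00, 20.00).
hole: A = −π·22² = -1520.53, centroid at (108.00, 47.00).
ΣA = 29082.57 in², ΣAx_c = 2412280.39 in³, ΣAy_c = 2655239.96 in³.
x_c = 2412280.39/29082.57 = 82.95 in; y_c = 2655239.96/29082.57 = 91.30 in.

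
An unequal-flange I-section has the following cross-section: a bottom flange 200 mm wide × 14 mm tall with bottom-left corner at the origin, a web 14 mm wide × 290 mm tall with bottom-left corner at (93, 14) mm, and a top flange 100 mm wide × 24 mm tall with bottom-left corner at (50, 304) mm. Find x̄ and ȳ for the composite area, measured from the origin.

bottom flange: A = 200 × 14 = 2800.00, centroid at (100.00, 7.00).
web: A = 14 × 290 = 4060.00, centroid at (100.00, 159.00).
top flange: A = 100 × 24 = 2400.00, centroid at (100.00, 316.00).
ΣA = 9260.00 mm²
ΣAx̄ = (2800.00)(100.00) + (4060.00)(100.00) + (2400.00)(100.00) = 926000.00 mm³
ΣAȳ = (2800.00)(7.00) + (4060.00)(159.00) + (2400.00)(316.00) = 1423540.00 mm³
x̄ = 926000.00 / 9260.00 = 100.00 mm
ȳ = 1423540.00 / 9260.00 = 153.73 mm

x̄ = 100.00 mm, ȳ = 153.73 mm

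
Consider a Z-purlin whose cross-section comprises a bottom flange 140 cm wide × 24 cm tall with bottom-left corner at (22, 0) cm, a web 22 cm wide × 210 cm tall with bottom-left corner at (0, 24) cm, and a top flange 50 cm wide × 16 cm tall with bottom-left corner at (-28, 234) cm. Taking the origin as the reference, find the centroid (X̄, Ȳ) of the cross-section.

X̄ = 40.72 cm, Ȳ = 94.52 cm

bottom flange: A = 140 × 24 = 3360.00, centroid at (92.00, 12.00).
web: A = 22 × 210 = 4620.00, centroid at (11.00, 129.00).
top flange: A = 50 × 16 = 800.00, centroid at (-3.00, 242.00).
ΣA = 8780.00 cm²
ΣAX̄ = (3360.00)(92.00) + (4620.00)(11.00) + (800.00)(-3.00) = 357540.00 cm³
ΣAȲ = (3360.00)(12.00) + (4620.00)(129.00) + (800.00)(242.00) = 829900.00 cm³
X̄ = 357540.00 / 8780.00 = 40.72 cm
Ȳ = 829900.00 / 8780.00 = 94.52 cm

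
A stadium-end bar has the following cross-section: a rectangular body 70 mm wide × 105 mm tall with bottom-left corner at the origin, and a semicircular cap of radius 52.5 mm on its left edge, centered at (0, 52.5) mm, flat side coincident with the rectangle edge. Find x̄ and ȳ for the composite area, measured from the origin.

x̄ = 13.77 mm, ȳ = 52.50 mm

Part | A | x̄ᵢ | ȳᵢ | A·x̄ᵢ | A·ȳᵢ
rectangular body | 7350.00 | 35.00 | 52.50 | 257250.00 | 385875.00
semicircular end | 4329.51 | -22.28 | 52.50 | -96468.75 | 227299.14
Σ | 11679.51 |  |  | 160781.25 | 613174.14
x̄ = 160781.25 / 11679.51 = 13.77 mm
ȳ = 613174.14 / 11679.51 = 52.50 mm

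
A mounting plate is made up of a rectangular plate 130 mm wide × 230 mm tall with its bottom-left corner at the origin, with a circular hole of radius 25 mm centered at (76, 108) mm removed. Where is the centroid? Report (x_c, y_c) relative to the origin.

x_c = 64.23 mm, y_c = 115.49 mm

plate: A = 130 × 230 = 29900.00, centroid at (65.00, 115.00).
hole: A = −π·25² = -1963.50, centroid at (76.00, 108.00).
ΣA = 27936.50 mm²
ΣAx_c = (29900.00)(65.00) + (-1963.50)(76.00) = 1794274.35 mm³
ΣAy_c = (29900.00)(115.00) + (-1963.50)(108.00) = 3226442.50 mm³
x_c = 1794274.35 / 27936.50 = 64.23 mm
y_c = 3226442.50 / 27936.50 = 115.49 mm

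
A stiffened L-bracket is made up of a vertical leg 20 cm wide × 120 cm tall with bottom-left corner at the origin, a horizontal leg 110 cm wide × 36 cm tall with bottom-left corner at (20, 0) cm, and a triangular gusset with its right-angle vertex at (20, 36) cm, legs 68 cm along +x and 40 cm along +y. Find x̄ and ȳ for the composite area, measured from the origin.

vertical leg: A = 20 × 120 = 2400.00, centroid at (10.00, 60.00).
horizontal leg: A = 110 × 36 = 3960.00, centroid at (75.00, 18.00).
gusset: A = ½·68·40 = 1360.00, centroid at (42.67, 49.33).
ΣA = 7720.00 cm², ΣAx̄ = 379026.67 cm³, ΣAȳ = 282373.33 cm³.
x̄ = 379026.67/7720.00 = 49.10 cm; ȳ = 282373.33/7720.00 = 36.58 cm.

x̄ = 49.10 cm, ȳ = 36.58 cm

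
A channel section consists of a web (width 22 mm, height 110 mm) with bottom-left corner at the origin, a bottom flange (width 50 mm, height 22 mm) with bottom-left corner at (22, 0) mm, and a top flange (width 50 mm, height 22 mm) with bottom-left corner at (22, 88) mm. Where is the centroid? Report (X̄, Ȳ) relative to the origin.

Part | A | x̄ᵢ | ȳᵢ | A·x̄ᵢ | A·ȳᵢ
web | 2420.00 | 11.00 | 55.00 | 26620.00 | 133100.00
bottom flange | 1100.00 | 47.00 | 11.00 | 51700.00 | 12100.00
top flange | 1100.00 | 47.00 | 99.00 | 51700.00 | 108900.00
Σ | 4620.00 |  |  | 130020.00 | 254100.00
X̄ = 130020.00 / 4620.00 = 28.14 mm
Ȳ = 254100.00 / 4620.00 = 55.00 mm

X̄ = 28.14 mm, Ȳ = 55.00 mm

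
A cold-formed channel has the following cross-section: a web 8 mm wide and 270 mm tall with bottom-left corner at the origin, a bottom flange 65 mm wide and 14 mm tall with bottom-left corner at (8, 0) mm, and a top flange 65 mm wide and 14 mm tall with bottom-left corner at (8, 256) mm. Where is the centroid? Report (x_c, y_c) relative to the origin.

web: A = 8 × 270 = 2160.00, centroid at (4.00, 135.00).
bottom flange: A = 65 × 14 = 910.00, centroid at (40.50, 7.00).
top flange: A = 65 × 14 = 910.00, centroid at (40.50, 263.00).
ΣA = 3980.00 mm², ΣAx_c = 82350.00 mm³, ΣAy_c = 537300.00 mm³.
x_c = 82350.00/3980.00 = 20.69 mm; y_c = 537300.00/3980.00 = 135.00 mm.

x_c = 20.69 mm, y_c = 135.00 mm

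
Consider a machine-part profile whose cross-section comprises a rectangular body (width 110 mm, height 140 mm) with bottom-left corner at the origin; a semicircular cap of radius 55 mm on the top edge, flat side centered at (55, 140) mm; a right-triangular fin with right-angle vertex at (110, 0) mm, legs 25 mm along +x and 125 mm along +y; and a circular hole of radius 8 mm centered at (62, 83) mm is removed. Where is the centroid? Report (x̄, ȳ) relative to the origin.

x̄ = 59.53 mm, ȳ = 88.44 mm

Part | A | x̄ᵢ | ȳᵢ | A·x̄ᵢ | A·ȳᵢ
rectangular body | 15400.00 | 55.00 | 70.00 | 847000.00 | 1078000.00
semicircular top | 4751.66 | 55.00 | 163.34 | 261341.24 | 776148.91
triangular fin | 1562.50 | 118.33 | 41.67 | 184895.83 | 65104.17
hole | -201.06 | 62.00 | 83.00 | -12465.84 | -16688.14
Σ | 21513.10 |  |  | 1280771.23 | 1902564.94
x̄ = 1280771.23 / 21513.10 = 59.53 mm
ȳ = 1902564.94 / 21513.10 = 88.44 mm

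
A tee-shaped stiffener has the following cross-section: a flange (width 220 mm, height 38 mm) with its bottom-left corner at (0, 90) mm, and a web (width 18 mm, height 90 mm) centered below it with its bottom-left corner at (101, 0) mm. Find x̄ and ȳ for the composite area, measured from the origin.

x̄ = 110.00 mm, ȳ = 98.61 mm

web: A = 18 × 90 = 1620.00, centroid at (110.00, 45.00).
flange: A = 220 × 38 = 8360.00, centroid at (110.00, 109.00).
ΣA = 9980.00 mm²
ΣAx̄ = (1620.00)(110.00) + (8360.00)(110.00) = 1097800.00 mm³
ΣAȳ = (1620.00)(45.00) + (8360.00)(109.00) = 984140.00 mm³
x̄ = 1097800.00 / 9980.00 = 110.00 mm
ȳ = 984140.00 / 9980.00 = 98.61 mm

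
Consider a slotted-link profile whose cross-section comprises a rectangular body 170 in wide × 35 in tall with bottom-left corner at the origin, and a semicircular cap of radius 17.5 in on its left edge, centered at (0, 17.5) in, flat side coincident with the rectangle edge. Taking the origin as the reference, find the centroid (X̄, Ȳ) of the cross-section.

Part | A | x̄ᵢ | ȳᵢ | A·x̄ᵢ | A·ȳᵢ
rectangular body | 5950.00 | 85.00 | 17.50 | 505750.00 | 104125.00
semicircular end | 481.06 | -7.43 | 17.50 | -3572.92 | 8418.49
Σ | 6431.06 |  |  | 502177.08 | 112543.49
X̄ = 502177.08 / 6431.06 = 78.09 in
Ȳ = 112543.49 / 6431.06 = 17.50 in

X̄ = 78.09 in, Ȳ = 17.50 in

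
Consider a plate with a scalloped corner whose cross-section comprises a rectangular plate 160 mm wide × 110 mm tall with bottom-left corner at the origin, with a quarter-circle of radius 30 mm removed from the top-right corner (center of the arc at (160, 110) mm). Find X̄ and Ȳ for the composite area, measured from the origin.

X̄ = 77.19 mm, Ȳ = 53.23 mm

Part | A | x̄ᵢ | ȳᵢ | A·x̄ᵢ | A·ȳᵢ
plate | 17600.00 | 80.00 | 55.00 | 1408000.00 | 968000.00
removed quarter-circle | -706.86 | 147.27 | 97.27 | -104097.34 | -68754.42
Σ | 16893.14 |  |  | 1303902.66 | 899245.58
X̄ = 1303902.66 / 16893.14 = 77.19 mm
Ȳ = 899245.58 / 16893.14 = 53.23 mm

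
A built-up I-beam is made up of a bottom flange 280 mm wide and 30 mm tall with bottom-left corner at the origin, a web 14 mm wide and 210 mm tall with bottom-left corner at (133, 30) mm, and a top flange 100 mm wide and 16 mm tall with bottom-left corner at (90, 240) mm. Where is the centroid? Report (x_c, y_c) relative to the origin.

x_c = 140.00 mm, y_c = 71.07 mm

Part | A | x̄ᵢ | ȳᵢ | A·x̄ᵢ | A·ȳᵢ
bottom flange | 8400.00 | 140.00 | 15.00 | 1176000.00 | 126000.00
web | 2940.00 | 140.00 | 135.00 | 411600.00 | 396900.00
top flange | 1600.00 | 140.00 | 248.00 | 224000.00 | 396800.00
Σ | 12940.00 |  |  | 1811600.00 | 919700.00
x_c = 1811600.00 / 12940.00 = 140.00 mm
y_c = 919700.00 / 12940.00 = 71.07 mm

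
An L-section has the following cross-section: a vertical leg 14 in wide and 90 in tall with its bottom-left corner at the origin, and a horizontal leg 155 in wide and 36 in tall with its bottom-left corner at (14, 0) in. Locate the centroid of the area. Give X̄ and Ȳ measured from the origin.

X̄ = 75.93 in, Ȳ = 22.97 in

Part | A | x̄ᵢ | ȳᵢ | A·x̄ᵢ | A·ȳᵢ
vertical leg | 1260.00 | 7.00 | 45.00 | 8820.00 | 56700.00
horizontal leg | 5580.00 | 91.50 | 18.00 | 510570.00 | 100440.00
Σ | 6840.00 |  |  | 519390.00 | 157140.00
X̄ = 519390.00 / 6840.00 = 75.93 in
Ȳ = 157140.00 / 6840.00 = 22.97 in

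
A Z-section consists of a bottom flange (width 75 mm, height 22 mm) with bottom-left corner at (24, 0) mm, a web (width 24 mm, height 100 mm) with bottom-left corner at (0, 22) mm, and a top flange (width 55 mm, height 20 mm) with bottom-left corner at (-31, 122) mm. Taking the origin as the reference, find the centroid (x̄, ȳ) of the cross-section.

x̄ = 24.55 mm, ȳ = 65.27 mm

Part | A | x̄ᵢ | ȳᵢ | A·x̄ᵢ | A·ȳᵢ
bottom flange | 1650.00 | 61.50 | 11.00 | 101475.00 | 18150.00
web | 2400.00 | 12.00 | 72.00 | 28800.00 | 172800.00
top flange | 1100.00 | -3.50 | 132.00 | -3850.00 | 145200.00
Σ | 5150.00 |  |  | 126425.00 | 336150.00
x̄ = 126425.00 / 5150.00 = 24.55 mm
ȳ = 336150.00 / 5150.00 = 65.27 mm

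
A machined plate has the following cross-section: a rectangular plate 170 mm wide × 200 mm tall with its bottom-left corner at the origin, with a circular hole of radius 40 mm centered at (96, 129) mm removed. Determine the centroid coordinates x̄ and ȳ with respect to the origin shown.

plate: A = 170 × 200 = 34000.00, centroid at (85.00, 100.00).
hole: A = −π·40² = -5026.55, centroid at (96.00, 129.00).
ΣA = 28973.45 mm², ΣAx̄ = 2407451.37 mm³, ΣAȳ = 2751575.28 mm³.
x̄ = 2407451.37/28973.45 = 83.09 mm; ȳ = 2751575.28/28973.45 = 94.97 mm.

x̄ = 83.09 mm, ȳ = 94.97 mm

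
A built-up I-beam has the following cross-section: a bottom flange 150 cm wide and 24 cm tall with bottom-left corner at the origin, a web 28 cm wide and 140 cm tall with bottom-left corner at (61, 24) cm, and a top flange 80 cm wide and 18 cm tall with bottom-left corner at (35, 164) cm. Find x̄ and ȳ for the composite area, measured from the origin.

x̄ = 75.00 cm, ȳ = 73.75 cm

bottom flange: A = 150 × 24 = 3600.00, centroid at (75.00, 12.00).
web: A = 28 × 140 = 3920.00, centroid at (75.00, 94.00).
top flange: A = 80 × 18 = 1440.00, centroid at (75.00, 173.00).
ΣA = 8960.00 cm²
ΣAx̄ = (3600.00)(75.00) + (3920.00)(75.00) + (1440.00)(75.00) = 672000.00 cm³
ΣAȳ = (3600.00)(12.00) + (3920.00)(94.00) + (1440.00)(173.00) = 660800.00 cm³
x̄ = 672000.00 / 8960.00 = 75.00 cm
ȳ = 660800.00 / 8960.00 = 73.75 cm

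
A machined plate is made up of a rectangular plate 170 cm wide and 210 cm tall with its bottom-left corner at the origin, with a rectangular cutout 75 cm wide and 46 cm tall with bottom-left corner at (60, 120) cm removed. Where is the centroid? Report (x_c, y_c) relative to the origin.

plate: A = 170 × 210 = 35700.00, centroid at (85.00, 105.00).
hole: A = −(75 × 46) = -3450.00, centroid at (97.50, 143.00).
ΣA = 32250.00 cm²
ΣAx_c = (35700.00)(85.00) + (-3450.00)(97.50) = 2698125.00 cm³
ΣAy_c = (35700.00)(105.00) + (-3450.00)(143.00) = 3255150.00 cm³
x_c = 2698125.00 / 32250.00 = 83.66 cm
y_c = 3255150.00 / 32250.00 = 100.93 cm

x_c = 83.66 cm, y_c = 100.93 cm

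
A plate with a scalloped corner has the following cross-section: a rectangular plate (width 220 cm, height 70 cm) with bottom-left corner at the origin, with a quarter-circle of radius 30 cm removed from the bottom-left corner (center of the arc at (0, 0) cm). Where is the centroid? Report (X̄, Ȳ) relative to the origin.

X̄ = 114.68 cm, Ȳ = 36.07 cm

plate: A = 220 × 70 = 15400.00, centroid at (110.00, 35.00).
removed quarter-circle: A = −¼π·30² = -706.86, centroid at (12.73, 12.73).
ΣA = 14693.14 cm²
ΣAX̄ = (15400.00)(110.00) + (-706.86)(12.73) = 1685000.00 cm³
ΣAȲ = (15400.00)(35.00) + (-706.86)(12.73) = 530000.00 cm³
X̄ = 1685000.00 / 14693.14 = 114.68 cm
Ȳ = 530000.00 / 14693.14 = 36.07 cm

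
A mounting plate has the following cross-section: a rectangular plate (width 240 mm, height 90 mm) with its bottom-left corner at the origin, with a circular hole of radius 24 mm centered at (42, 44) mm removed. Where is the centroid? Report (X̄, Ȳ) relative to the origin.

plate: A = 240 × 90 = 21600.00, centroid at (120.00, 45.00).
hole: A = −π·24² = -1809.56, centroid at (42.00, 44.00).
ΣA = 19790.44 mm²
ΣAX̄ = (21600.00)(120.00) + (-1809.56)(42.00) = 2515998.59 mm³
ΣAȲ = (21600.00)(45.00) + (-1809.56)(44.00) = 892379.48 mm³
X̄ = 2515998.59 / 19790.44 = 127.13 mm
Ȳ = 892379.48 / 19790.44 = 45.09 mm

X̄ = 127.13 mm, Ȳ = 45.09 mm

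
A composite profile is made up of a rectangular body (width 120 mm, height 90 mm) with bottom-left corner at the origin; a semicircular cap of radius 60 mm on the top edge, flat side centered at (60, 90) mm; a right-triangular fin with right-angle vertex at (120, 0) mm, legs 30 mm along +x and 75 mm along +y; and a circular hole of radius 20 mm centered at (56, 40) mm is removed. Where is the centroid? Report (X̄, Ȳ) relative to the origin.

X̄ = 65.13 mm, Ȳ = 68.42 mm

rectangular body: A = 120 × 90 = 10800.00, centroid at (60.00, 45.00).
semicircular top: A = ½π·60² = 5654.87, centroid at (60.00, 115.46).
triangular fin: A = ½·30·75 = 1125.00, centroid at (130.00, 25.00).
hole: A = −π·20² = -1256.64, centroid at (56.00, 40.00).
ΣA = 16323.23 mm²
ΣAX̄ = (10800.00)(60.00) + (5654.87)(60.00) + (1125.00)(130.00) + (-1256.64)(56.00) = 1063170.33 mm³
ΣAȲ = (10800.00)(45.00) + (5654.87)(115.46) + (1125.00)(25.00) + (-1256.64)(40.00) = 1116797.53 mm³
X̄ = 1063170.33 / 16323.23 = 65.13 mm
Ȳ = 1116797.53 / 16323.23 = 68.42 mm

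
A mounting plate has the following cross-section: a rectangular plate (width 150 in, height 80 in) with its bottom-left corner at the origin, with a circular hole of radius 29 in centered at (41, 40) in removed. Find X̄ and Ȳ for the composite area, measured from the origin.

X̄ = 84.60 in, Ȳ = 40.00 in

Part | A | x̄ᵢ | ȳᵢ | A·x̄ᵢ | A·ȳᵢ
plate | 12000.00 | 75.00 | 40.00 | 900000.00 | 480000.00
hole | -2642.08 | 41.00 | 40.00 | -108325.26 | -105683.18
Σ | 9357.92 |  |  | 791674.74 | 374316.82
X̄ = 791674.74 / 9357.92 = 84.60 in
Ȳ = 374316.82 / 9357.92 = 40.00 in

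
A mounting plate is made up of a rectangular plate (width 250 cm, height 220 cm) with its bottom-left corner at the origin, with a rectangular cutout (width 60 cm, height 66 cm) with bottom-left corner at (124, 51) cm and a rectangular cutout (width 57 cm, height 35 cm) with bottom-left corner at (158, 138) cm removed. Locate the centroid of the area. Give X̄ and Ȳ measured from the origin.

X̄ = 120.16 cm, Ȳ = 110.25 cm

plate: A = 250 × 220 = 55000.00, centroid at (125.00, 110.00).
hole 1: A = −(60 × 66) = -3960.00, centroid at (154.00, 84.00).
hole 2: A = −(57 × 35) = -1995.00, centroid at (186.50, 155.50).
ΣA = 49045.00 cm²
ΣAX̄ = (55000.00)(125.00) + (-3960.00)(154.00) + (-1995.00)(186.50) = 5893092.50 cm³
ΣAȲ = (55000.00)(110.00) + (-3960.00)(84.00) + (-1995.00)(155.50) = 5407137.50 cm³
X̄ = 5893092.50 / 49045.00 = 120.16 cm
Ȳ = 5407137.50 / 49045.00 = 110.25 cm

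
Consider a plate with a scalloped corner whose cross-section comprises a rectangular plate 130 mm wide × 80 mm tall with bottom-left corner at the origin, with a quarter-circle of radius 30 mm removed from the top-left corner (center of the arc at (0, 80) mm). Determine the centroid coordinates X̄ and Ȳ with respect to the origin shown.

plate: A = 130 × 80 = 10400.00, centroid at (65.00, 40.00).
removed quarter-circle: A = −¼π·30² = -706.86, centroid at (12.73, 67.27).
ΣA = 9693.14 mm², ΣAX̄ = 667000.00 mm³, ΣAȲ = 368451.33 mm³.
X̄ = 667000.00/9693.14 = 68.81 mm; Ȳ = 368451.33/9693.14 = 38.01 mm.

X̄ = 68.81 mm, Ȳ = 38.01 mm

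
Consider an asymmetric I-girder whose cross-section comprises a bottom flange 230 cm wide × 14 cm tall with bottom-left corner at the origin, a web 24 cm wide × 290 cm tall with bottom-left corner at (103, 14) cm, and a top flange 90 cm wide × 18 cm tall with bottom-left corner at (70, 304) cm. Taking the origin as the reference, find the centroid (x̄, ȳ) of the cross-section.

x̄ = 115.00 cm, ȳ = 138.66 cm

bottom flange: A = 230 × 14 = 3220.00, centroid at (115.00, 7.00).
web: A = 24 × 290 = 6960.00, centroid at (115.00, 159.00).
top flange: A = 90 × 18 = 1620.00, centroid at (115.00, 313.00).
ΣA = 11800.00 cm², ΣAx̄ = 1357000.00 cm³, ΣAȳ = 1636240.00 cm³.
x̄ = 1357000.00/11800.00 = 115.00 cm; ȳ = 1636240.00/11800.00 = 138.66 cm.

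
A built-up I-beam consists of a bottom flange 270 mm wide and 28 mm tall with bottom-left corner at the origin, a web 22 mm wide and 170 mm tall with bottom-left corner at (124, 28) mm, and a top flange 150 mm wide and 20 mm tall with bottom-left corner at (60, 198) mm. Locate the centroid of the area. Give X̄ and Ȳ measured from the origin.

bottom flange: A = 270 × 28 = 7560.00, centroid at (135.00, 14.00).
web: A = 22 × 170 = 3740.00, centroid at (135.00, 113.00).
top flange: A = 150 × 20 = 3000.00, centroid at (135.00, 208.00).
ΣA = 14300.00 mm²
ΣAX̄ = (7560.00)(135.00) + (3740.00)(135.00) + (3000.00)(135.00) = 1930500.00 mm³
ΣAȲ = (7560.00)(14.00) + (3740.00)(113.00) + (3000.00)(208.00) = 1152460.00 mm³
X̄ = 1930500.00 / 14300.00 = 135.00 mm
Ȳ = 1152460.00 / 14300.00 = 80.59 mm

X̄ = 135.00 mm, Ȳ = 80.59 mm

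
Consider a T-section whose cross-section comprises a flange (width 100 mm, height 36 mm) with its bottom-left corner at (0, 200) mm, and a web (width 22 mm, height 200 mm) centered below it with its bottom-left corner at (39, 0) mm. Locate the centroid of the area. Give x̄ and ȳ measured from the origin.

web: A = 22 × 200 = 4400.00, centroid at (50.00, 100.00).
flange: A = 100 × 36 = 3600.00, centroid at (50.00, 218.00).
ΣA = 8000.00 mm², ΣAx̄ = 400000.00 mm³, ΣAȳ = 1224800.00 mm³.
x̄ = 400000.00/8000.00 = 50.00 mm; ȳ = 1224800.00/8000.00 = 153.10 mm.

x̄ = 50.00 mm, ȳ = 153.10 mm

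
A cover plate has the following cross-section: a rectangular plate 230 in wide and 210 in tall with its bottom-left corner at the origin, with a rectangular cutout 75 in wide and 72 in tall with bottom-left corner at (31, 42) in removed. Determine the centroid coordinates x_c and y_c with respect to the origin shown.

plate: A = 230 × 210 = 48300.00, centroid at (115.00, 105.00).
hole: A = −(75 × 72) = -5400.00, centroid at (68.50, 78.00).
ΣA = 42900.00 in², ΣAx_c = 5184600.00 in³, ΣAy_c = 4650300.00 in³.
x_c = 5184600.00/42900.00 = 120.85 in; y_c = 4650300.00/42900.00 = 108.40 in.

x_c = 120.85 in, y_c = 108.40 in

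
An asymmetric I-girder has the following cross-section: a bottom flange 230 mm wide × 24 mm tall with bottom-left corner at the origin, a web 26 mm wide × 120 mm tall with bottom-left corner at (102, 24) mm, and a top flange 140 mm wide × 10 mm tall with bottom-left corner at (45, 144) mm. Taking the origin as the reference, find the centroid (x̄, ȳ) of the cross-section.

bottom flange: A = 230 × 24 = 5520.00, centroid at (115.00, 12.00).
web: A = 26 × 120 = 3120.00, centroid at (115.00, 84.00).
top flange: A = 140 × 10 = 1400.00, centroid at (115.00, 149.00).
ΣA = 10040.00 mm², ΣAx̄ = 1154600.00 mm³, ΣAȳ = 536920.00 mm³.
x̄ = 1154600.00/10040.00 = 115.00 mm; ȳ = 536920.00/10040.00 = 53.48 mm.

x̄ = 115.00 mm, ȳ = 53.48 mm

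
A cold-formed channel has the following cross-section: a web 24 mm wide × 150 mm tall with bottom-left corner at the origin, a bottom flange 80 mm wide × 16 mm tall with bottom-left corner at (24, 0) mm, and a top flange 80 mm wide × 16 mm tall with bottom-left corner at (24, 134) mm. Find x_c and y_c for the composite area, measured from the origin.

web: A = 24 × 150 = 3600.00, centroid at (12.00, 75.00).
bottom flange: A = 80 × 16 = 1280.00, centroid at (64.00, 8.00).
top flange: A = 80 × 16 = 1280.00, centroid at (64.00, 142.00).
ΣA = 6160.00 mm², ΣAx_c = 207040.00 mm³, ΣAy_c = 462000.00 mm³.
x_c = 207040.00/6160.00 = 33.61 mm; y_c = 462000.00/6160.00 = 75.00 mm.

x_c = 33.61 mm, y_c = 75.00 mm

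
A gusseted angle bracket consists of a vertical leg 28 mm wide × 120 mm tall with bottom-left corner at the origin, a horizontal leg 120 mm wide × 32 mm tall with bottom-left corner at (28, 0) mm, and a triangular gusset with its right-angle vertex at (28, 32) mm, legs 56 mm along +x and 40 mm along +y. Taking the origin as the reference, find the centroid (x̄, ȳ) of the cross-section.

x̄ = 52.55 mm, ȳ = 37.72 mm

vertical leg: A = 28 × 120 = 3360.00, centroid at (14.00, 60.00).
horizontal leg: A = 120 × 32 = 3840.00, centroid at (88.00, 16.00).
gusset: A = ½·56·40 = 1120.00, centroid at (46.67, 45.33).
ΣA = 8320.00 mm²
ΣAx̄ = (3360.00)(14.00) + (3840.00)(88.00) + (1120.00)(46.67) = 437226.67 mm³
ΣAȳ = (3360.00)(60.00) + (3840.00)(16.00) + (1120.00)(45.33) = 313813.33 mm³
x̄ = 437226.67 / 8320.00 = 52.55 mm
ȳ = 313813.33 / 8320.00 = 37.72 mm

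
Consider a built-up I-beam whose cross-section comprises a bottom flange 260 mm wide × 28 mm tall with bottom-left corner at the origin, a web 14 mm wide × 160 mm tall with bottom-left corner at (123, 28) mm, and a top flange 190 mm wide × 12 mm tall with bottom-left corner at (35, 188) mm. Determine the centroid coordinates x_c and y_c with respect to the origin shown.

bottom flange: A = 260 × 28 = 7280.00, centroid at (130.00, 14.00).
web: A = 14 × 160 = 2240.00, centroid at (130.00, 108.00).
top flange: A = 190 × 12 = 2280.00, centroid at (130.00, 194.00).
ΣA = 11800.00 mm², ΣAx_c = 1534000.00 mm³, ΣAy_c = 786160.00 mm³.
x_c = 1534000.00/11800.00 = 130.00 mm; y_c = 786160.00/11800.00 = 66.62 mm.

x_c = 130.00 mm, y_c = 66.62 mm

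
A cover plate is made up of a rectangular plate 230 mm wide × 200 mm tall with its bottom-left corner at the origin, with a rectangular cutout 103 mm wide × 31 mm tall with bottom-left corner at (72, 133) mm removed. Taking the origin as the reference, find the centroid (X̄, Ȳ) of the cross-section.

X̄ = 114.37 mm, Ȳ = 96.38 mm

Part | A | x̄ᵢ | ȳᵢ | A·x̄ᵢ | A·ȳᵢ
plate | 46000.00 | 115.00 | 100.00 | 5290000.00 | 4600000.00
hole | -3193.00 | 123.50 | 148.50 | -394335.50 | -474160.50
Σ | 42807.00 |  |  | 4895664.50 | 4125839.50
X̄ = 4895664.50 / 42807.00 = 114.37 mm
Ȳ = 4125839.50 / 42807.00 = 96.38 mm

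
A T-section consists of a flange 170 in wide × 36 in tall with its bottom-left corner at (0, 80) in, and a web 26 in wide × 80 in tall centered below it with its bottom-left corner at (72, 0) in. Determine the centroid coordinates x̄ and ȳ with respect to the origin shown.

Part | A | x̄ᵢ | ȳᵢ | A·x̄ᵢ | A·ȳᵢ
web | 2080.00 | 85.00 | 40.00 | 176800.00 | 83200.00
flange | 6120.00 | 85.00 | 98.00 | 520200.00 | 599760.00
Σ | 8200.00 |  |  | 697000.00 | 682960.00
x̄ = 697000.00 / 8200.00 = 85.00 in
ȳ = 682960.00 / 8200.00 = 83.29 in

x̄ = 85.00 in, ȳ = 83.29 in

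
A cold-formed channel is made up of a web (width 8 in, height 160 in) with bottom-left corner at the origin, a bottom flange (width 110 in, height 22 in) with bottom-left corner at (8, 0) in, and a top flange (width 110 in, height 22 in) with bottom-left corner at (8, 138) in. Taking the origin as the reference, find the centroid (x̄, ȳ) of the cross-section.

x̄ = 50.66 in, ȳ = 80.00 in

web: A = 8 × 160 = 1280.00, centroid at (4.00, 80.00).
bottom flange: A = 110 × 22 = 2420.00, centroid at (63.00, 11.00).
top flange: A = 110 × 22 = 2420.00, centroid at (63.00, 149.00).
ΣA = 6120.00 in², ΣAx̄ = 310040.00 in³, ΣAȳ = 489600.00 in³.
x̄ = 310040.00/6120.00 = 50.66 in; ȳ = 489600.00/6120.00 = 80.00 in.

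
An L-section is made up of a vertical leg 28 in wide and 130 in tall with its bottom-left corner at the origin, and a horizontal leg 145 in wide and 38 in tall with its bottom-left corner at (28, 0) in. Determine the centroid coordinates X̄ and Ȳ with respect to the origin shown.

vertical leg: A = 28 × 130 = 3640.00, centroid at (14.00, 65.00).
horizontal leg: A = 145 × 38 = 5510.00, centroid at (100.50, 19.00).
ΣA = 9150.00 in²
ΣAX̄ = (3640.00)(14.00) + (5510.00)(100.50) = 604715.00 in³
ΣAȲ = (3640.00)(65.00) + (5510.00)(19.00) = 341290.00 in³
X̄ = 604715.00 / 9150.00 = 66.09 in
Ȳ = 341290.00 / 9150.00 = 37.30 in

X̄ = 66.09 in, Ȳ = 37.30 in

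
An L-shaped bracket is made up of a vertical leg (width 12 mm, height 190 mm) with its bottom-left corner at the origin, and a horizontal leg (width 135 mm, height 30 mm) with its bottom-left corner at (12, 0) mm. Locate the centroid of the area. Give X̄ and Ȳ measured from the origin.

Part | A | x̄ᵢ | ȳᵢ | A·x̄ᵢ | A·ȳᵢ
vertical leg | 2280.00 | 6.00 | 95.00 | 13680.00 | 216600.00
horizontal leg | 4050.00 | 79.50 | 15.00 | 321975.00 | 60750.00
Σ | 6330.00 |  |  | 335655.00 | 277350.00
X̄ = 335655.00 / 6330.00 = 53.03 mm
Ȳ = 277350.00 / 6330.00 = 43.82 mm

X̄ = 53.03 mm, Ȳ = 43.82 mm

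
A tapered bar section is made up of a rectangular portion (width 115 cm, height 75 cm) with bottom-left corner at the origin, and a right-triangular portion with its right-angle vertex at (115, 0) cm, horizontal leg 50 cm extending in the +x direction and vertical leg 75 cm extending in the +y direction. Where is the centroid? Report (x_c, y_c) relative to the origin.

rectangular portion: A = 115 × 75 = 8625.00, centroid at (57.50, 37.50).
triangular portion: A = ½·50·75 = 1875.00, centroid at (131.67, 25.00).
ΣA = 10500.00 cm²
ΣAx_c = (8625.00)(57.50) + (1875.00)(131.67) = 742812.50 cm³
ΣAy_c = (8625.00)(37.50) + (1875.00)(25.00) = 370312.50 cm³
x_c = 742812.50 / 10500.00 = 70.74 cm
y_c = 370312.50 / 10500.00 = 35.27 cm

x_c = 70.74 cm, y_c = 35.27 cm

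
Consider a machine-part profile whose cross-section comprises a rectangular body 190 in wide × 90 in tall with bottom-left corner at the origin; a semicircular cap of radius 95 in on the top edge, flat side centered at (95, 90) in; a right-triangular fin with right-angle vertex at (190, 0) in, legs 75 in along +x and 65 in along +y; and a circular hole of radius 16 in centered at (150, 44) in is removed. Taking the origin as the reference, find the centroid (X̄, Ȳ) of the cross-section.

Part | A | x̄ᵢ | ȳᵢ | A·x̄ᵢ | A·ȳᵢ
rectangular body | 17100.00 | 95.00 | 45.00 | 1624500.00 | 769500.00
semicircular top | 14176.44 | 95.00 | 130.32 | 1346761.50 | 1847462.65
triangular fin | 2437.50 | 215.00 | 21.67 | 524062.50 | 52812.50
hole | -804.25 | 150.00 | 44.00 | -120637.16 | -35386.90
Σ | 32909.69 |  |  | 3374686.84 | 2634388.25
X̄ = 3374686.84 / 32909.69 = 102.54 in
Ȳ = 2634388.25 / 32909.69 = 80.05 in

X̄ = 102.54 in, Ȳ = 80.05 in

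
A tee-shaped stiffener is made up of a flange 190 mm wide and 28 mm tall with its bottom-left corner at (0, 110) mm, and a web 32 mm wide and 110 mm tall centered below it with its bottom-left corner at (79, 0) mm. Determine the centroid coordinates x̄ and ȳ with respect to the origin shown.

Part | A | x̄ᵢ | ȳᵢ | A·x̄ᵢ | A·ȳᵢ
web | 3520.00 | 95.00 | 55.00 | 334400.00 | 193600.00
flange | 5320.00 | 95.00 | 124.00 | 505400.00 | 659680.00
Σ | 8840.00 |  |  | 839800.00 | 853280.00
x̄ = 839800.00 / 8840.00 = 95.00 mm
ȳ = 853280.00 / 8840.00 = 96.52 mm

x̄ = 95.00 mm, ȳ = 96.52 mm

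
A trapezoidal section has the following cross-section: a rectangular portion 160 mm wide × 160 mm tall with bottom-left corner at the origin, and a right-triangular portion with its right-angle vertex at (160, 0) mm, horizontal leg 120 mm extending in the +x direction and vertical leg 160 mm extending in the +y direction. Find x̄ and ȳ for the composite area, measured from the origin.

x̄ = 112.73 mm, ȳ = 72.73 mm

Part | A | x̄ᵢ | ȳᵢ | A·x̄ᵢ | A·ȳᵢ
rectangular portion | 25600.00 | 80.00 | 80.00 | 2048000.00 | 2048000.00
triangular portion | 9600.00 | 200.00 | 53.33 | 1920000.00 | 512000.00
Σ | 35200.00 |  |  | 3968000.00 | 2560000.00
x̄ = 3968000.00 / 35200.00 = 112.73 mm
ȳ = 2560000.00 / 35200.00 = 72.73 mm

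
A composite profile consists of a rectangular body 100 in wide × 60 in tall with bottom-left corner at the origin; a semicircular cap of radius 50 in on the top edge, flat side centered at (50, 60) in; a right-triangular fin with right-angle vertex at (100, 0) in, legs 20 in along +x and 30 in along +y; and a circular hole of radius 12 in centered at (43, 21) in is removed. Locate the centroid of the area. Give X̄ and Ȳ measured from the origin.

X̄ = 52.06 in, Ȳ = 50.38 in

rectangular body: A = 100 × 60 = 6000.00, centroid at (50.00, 30.00).
semicircular top: A = ½π·50² = 3926.99, centroid at (50.00, 81.22).
triangular fin: A = ½·20·30 = 300.00, centroid at (106.67, 10.00).
hole: A = −π·12² = -452.39, centroid at (43.00, 21.00).
ΣA = 9774.60 in²
ΣAX̄ = (6000.00)(50.00) + (3926.99)(50.00) + (300.00)(106.67) + (-452.39)(43.00) = 508896.80 in³
ΣAȲ = (6000.00)(30.00) + (3926.99)(81.22) + (300.00)(10.00) + (-452.39)(21.00) = 492452.61 in³
X̄ = 508896.80 / 9774.60 = 52.06 in
Ȳ = 492452.61 / 9774.60 = 50.38 in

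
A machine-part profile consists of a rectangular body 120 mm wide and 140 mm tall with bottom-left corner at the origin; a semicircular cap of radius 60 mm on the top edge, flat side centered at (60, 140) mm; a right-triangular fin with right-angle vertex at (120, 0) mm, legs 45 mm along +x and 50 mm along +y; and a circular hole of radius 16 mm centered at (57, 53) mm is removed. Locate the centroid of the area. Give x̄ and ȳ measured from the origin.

x̄ = 63.81 mm, ȳ = 91.67 mm

rectangular body: A = 120 × 140 = 16800.00, centroid at (60.00, 70.00).
semicircular top: A = ½π·60² = 5654.87, centroid at (60.00, 165.46).
triangular fin: A = ½·45·50 = 1125.00, centroid at (135.00, 16.67).
hole: A = −π·16² = -804.25, centroid at (57.00, 53.00).
ΣA = 22775.62 mm²
ΣAx̄ = (16800.00)(60.00) + (5654.87)(60.00) + (1125.00)(135.00) + (-804.25)(57.00) = 1453324.89 mm³
ΣAȳ = (16800.00)(70.00) + (5654.87)(165.46) + (1125.00)(16.67) + (-804.25)(53.00) = 2087806.22 mm³
x̄ = 1453324.89 / 22775.62 = 63.81 mm
ȳ = 2087806.22 / 22775.62 = 91.67 mm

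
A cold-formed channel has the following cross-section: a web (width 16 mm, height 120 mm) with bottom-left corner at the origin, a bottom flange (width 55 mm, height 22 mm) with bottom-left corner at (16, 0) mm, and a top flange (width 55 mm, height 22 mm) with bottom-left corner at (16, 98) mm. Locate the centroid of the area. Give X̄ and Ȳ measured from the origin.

Part | A | x̄ᵢ | ȳᵢ | A·x̄ᵢ | A·ȳᵢ
web | 1920.00 | 8.00 | 60.00 | 15360.00 | 115200.00
bottom flange | 1210.00 | 43.50 | 11.00 | 52635.00 | 13310.00
top flange | 1210.00 | 43.50 | 109.00 | 52635.00 | 131890.00
Σ | 4340.00 |  |  | 120630.00 | 260400.00
X̄ = 120630.00 / 4340.00 = 27.79 mm
Ȳ = 260400.00 / 4340.00 = 60.00 mm

X̄ = 27.79 mm, Ȳ = 60.00 mm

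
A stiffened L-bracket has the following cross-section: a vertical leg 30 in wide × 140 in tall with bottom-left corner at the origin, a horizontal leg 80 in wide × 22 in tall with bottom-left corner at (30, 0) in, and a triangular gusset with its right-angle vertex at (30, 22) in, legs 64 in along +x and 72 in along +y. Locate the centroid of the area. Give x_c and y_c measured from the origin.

vertical leg: A = 30 × 140 = 4200.00, centroid at (15.00, 70.00).
horizontal leg: A = 80 × 22 = 1760.00, centroid at (70.00, 11.00).
gusset: A = ½·64·72 = 2304.00, centroid at (51.33, 46.00).
ΣA = 8264.00 in², ΣAx_c = 304472.00 in³, ΣAy_c = 419344.00 in³.
x_c = 304472.00/8264.00 = 36.84 in; y_c = 419344.00/8264.00 = 50.74 in.

x_c = 36.84 in, y_c = 50.74 in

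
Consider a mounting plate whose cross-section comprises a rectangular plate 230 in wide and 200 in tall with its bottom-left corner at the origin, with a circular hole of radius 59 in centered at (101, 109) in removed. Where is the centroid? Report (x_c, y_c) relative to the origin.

x_c = 119.37 in, y_c = 97.19 in

plate: A = 230 × 200 = 46000.00, centroid at (115.00, 100.00).
hole: A = −π·59² = -10935.88, centroid at (101.00, 109.00).
ΣA = 35064.12 in²
ΣAx_c = (46000.00)(115.00) + (-10935.88)(101.00) = 4185475.71 in³
ΣAy_c = (46000.00)(100.00) + (-10935.88)(109.00) = 3407988.64 in³
x_c = 4185475.71 / 35064.12 = 119.37 in
y_c = 3407988.64 / 35064.12 = 97.19 in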